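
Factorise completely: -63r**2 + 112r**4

Every term has a factor of 7r**2. Then 16r**2 - 9 = (4r)² − (3)².

7r**2(4r + 3)(4r - 3)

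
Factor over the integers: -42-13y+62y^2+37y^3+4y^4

(4y-3)(y+1)(y+2)(y+7)

Among the possible rational roots, y = -7 is a root, so (y+7) is a factor; dividing leaves 4y^3+9y^2-y-6.
Continuing, y = -2 is a root, so (y+2) is a factor; dividing leaves 4y^2+y-3.
The remaining quadratic factors as (y+1)(4y-3).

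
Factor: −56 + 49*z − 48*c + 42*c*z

Group as (42*c*z − 48*c) + (49*z − 56) = 6*c*(7*z − 8) + 7*(7*z − 8).
Both groups share the factor (7*z − 8).

(6*c + 7)*(7*z − 8)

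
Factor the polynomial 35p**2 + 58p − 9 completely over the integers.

Need a pair with product 35·(−9) = −315 and sum 58: that's 63 and −5.
Split the middle term: 35p**2 + 63p − 5p − 9 = 7p(5p + 9) − (5p + 9).

(5p + 9)(7p − 1)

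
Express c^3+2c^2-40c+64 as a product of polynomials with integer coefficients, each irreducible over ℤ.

(c+8)(c-2)(c-4)

Trying the rational-root candidates, c = 2 is a root, giving the factor (c-2) and quotient c^2+4c-32.
The remaining quadratic factors as (c-4)(c+8).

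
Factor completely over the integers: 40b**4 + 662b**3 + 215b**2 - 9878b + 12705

By the rational root theorem, b = 11/5 is a root, so (5b - 11) divides it; the quotient is 8b**3 + 150b**2 + 373b - 1155.
Continuing, b = -15 is a root, giving the factor (b + 15) and quotient 8b**2 + 30b - 77.
The remaining quadratic factors as (4b - 7)(2b + 11).

(2b + 11)(4b - 7)(5b - 11)(b + 15)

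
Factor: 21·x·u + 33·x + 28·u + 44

(3·x + 4)·(7·u + 11)

Group as (21·x·u + 33·x) + (28·u + 44) = 3·x·(7·u + 11) + 4·(7·u + 11).
Both groups share the factor (7·u + 11).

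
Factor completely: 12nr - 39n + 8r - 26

(3n + 2)(4r - 13)

Group as (12nr - 39n) + (8r - 26) = 3n(4r - 13) + 2(4r - 13).
Both groups share the factor (4r - 13).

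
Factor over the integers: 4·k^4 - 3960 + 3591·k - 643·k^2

Trying the rational-root candidates, k = -15 is a root, so (k + 15) is a factor; dividing leaves 4·k^3 - 60·k^2 + 257·k - 264.
Next, k = 8 is a root, so (k - 8) is a factor; dividing leaves 4·k^2 - 28·k + 33.
The remaining quadratic factors as (2·k - 3)(2·k - 11).

(2·k - 11)·(2·k - 3)·(k + 15)·(k - 8)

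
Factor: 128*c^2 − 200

Factor out 8, leaving 16*c^2 − 25, which is a difference of two squares.

8*(4*c + 5)*(4*c − 5)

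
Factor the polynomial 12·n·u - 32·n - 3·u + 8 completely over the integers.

Group as (12·n·u - 32·n) + (-3·u + 8) = 4·n·(3·u - 8) - (3·u - 8).
Both groups share the factor (3·u - 8).

(3·u - 8)·(4·n - 1)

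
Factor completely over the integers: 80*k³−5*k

5*k*(4*k+1)*(4*k−1)

Factor out 5*k, leaving 16*k²−1, which is a difference of two squares.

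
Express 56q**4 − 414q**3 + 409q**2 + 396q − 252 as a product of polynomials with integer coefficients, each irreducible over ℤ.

Trying the rational-root candidates, q = 7/4 is a root, giving the factor (4q − 7) and quotient 14q**3 − 79q**2 − 36q + 36.
Then q = 1/2 is a root, so (2q − 1) divides it; the quotient is 7q**2 − 36q − 36.
The remaining quadratic factors as (q − 6)(7q + 6).

(2q − 1)(4q − 7)(7q + 6)(q − 6)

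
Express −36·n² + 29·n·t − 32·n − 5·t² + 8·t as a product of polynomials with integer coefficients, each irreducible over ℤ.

−(4·n − t)·(9·n − 5·t + 8)

Group: −4·n·(9·n − 5·t + 8) + t·(9·n − 5·t + 8); both groups contain (9·n − 5·t + 8).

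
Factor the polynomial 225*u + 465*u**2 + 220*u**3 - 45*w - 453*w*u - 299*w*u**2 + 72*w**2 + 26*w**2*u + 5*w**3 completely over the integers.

(5*w - 4*u - 3)*(w - 5*u)*(w + 11*u + 15)

Group: w*(5*w**2 + 51*w*u + 72*w - 44*u**2 - 93*u - 45) - 5*u*(5*w**2 + 51*w*u + 72*w - 44*u**2 - 93*u - 45); both groups contain (5*w**2 + 51*w*u + 72*w - 44*u**2 - 93*u - 45), so (w - 5*u) is a factor with cofactor 5*w**2 + 51*w*u + 72*w - 44*u**2 - 93*u - 45.
The cofactor groups again: 5*w**2 + 51*w*u + 72*w - 44*u**2 - 93*u - 45 = 5*w*(w + 11*u + 15) + (-4*u - 3)*(w + 11*u + 15); both groups contain (w + 11*u + 15), giving (5*w - 4*u - 3)*(w + 11*u + 15).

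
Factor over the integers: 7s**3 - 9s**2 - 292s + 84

(7s - 2)(s + 6)(s - 7)

Trying the rational-root candidates, s = 2/7 is a root, giving the factor (7s - 2) and quotient s**2 - s - 42.
The remaining quadratic factors as (s - 7)(s + 6).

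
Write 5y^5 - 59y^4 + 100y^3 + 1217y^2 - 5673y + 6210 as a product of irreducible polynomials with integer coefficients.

By the rational root theorem, y = -5 is a root, so (y + 5) is a factor; dividing leaves 5y^4 - 84y^3 + 520y^2 - 1383y + 1242.
Next, y = 9/5 is a root, giving the factor (5y - 9) and quotient y^3 - 15y^2 + 77y - 138.
Continuing, y = 6 is a root, giving the factor (y - 6) and quotient y^2 - 9y + 23.
The quadratic y^2 - 9y + 23 has discriminant -11 < 0 and is irreducible over ℤ.

(5y - 9)(y + 5)(y - 6)(y^2 - 9y + 23)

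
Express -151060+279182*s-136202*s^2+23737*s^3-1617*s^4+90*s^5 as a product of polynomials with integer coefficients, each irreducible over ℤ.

(3*s-13)*(5*s-14)*(6*s-5)*(s^2-10*s+166)

Testing divisors of the constant over divisors of the leading coefficient, s = 14/5 is a root, giving the factor (5*s-14) and quotient 18*s^4-273*s^3+3983*s^2-16088*s+10790.
Continuing, s = 5/6 is a root, so (6*s-5) is a factor; dividing leaves 3*s^3-43*s^2+628*s-2158.
Then s = 13/3 is a root, so (3*s-13) divides it; the quotient is s^2-10*s+166.
The quadratic s^2-10*s+166 has discriminant -564 < 0 and is irreducible over ℤ.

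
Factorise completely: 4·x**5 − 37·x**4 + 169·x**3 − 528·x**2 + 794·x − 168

(4·x − 1)·(x − 3)·(x − 4)·(x**2 − 2·x + 14)

Trying the rational-root candidates, x = 3 is a root, so (x − 3) divides it; the quotient is 4·x**4 − 25·x**3 + 94·x**2 − 246·x + 56.
Continuing, x = 1/4 is a root, so (4·x − 1) is a factor; dividing leaves x**3 − 6·x**2 + 22·x − 56.
Continuing, x = 4 is a root, giving the factor (x − 4) and quotient x**2 − 2·x + 14.
The quadratic x**2 − 2·x + 14 has discriminant −52 < 0 and is irreducible over ℤ.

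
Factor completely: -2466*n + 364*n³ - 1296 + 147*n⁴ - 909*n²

By the rational root theorem, n = -3 is a root, so (n + 3) is a factor; dividing leaves 147*n³ - 77*n² - 678*n - 432.
Next, n = -6/7 is a root, giving the factor (7*n + 6) and quotient 21*n² - 29*n - 72.
The remaining quadratic factors as (3*n - 8)(7*n + 9).

(3*n - 8)*(7*n + 6)*(7*n + 9)*(n + 3)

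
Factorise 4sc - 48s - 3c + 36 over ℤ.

(4s - 3)(c - 12)

Group as (4sc - 48s) + (-3c + 36) = 4s(c - 12) - 3(c - 12).
Both groups share the factor (c - 12).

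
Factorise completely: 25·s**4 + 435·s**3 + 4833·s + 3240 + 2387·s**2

(5·s + 8)·(5·s + 9)·(s + 5)·(s + 9)

Testing divisors of the constant over divisors of the leading coefficient, s = −5 is a root, so (s + 5) is a factor; dividing leaves 25·s**3 + 310·s**2 + 837·s + 648.
Continuing, s = −9/5 is a root, so (5·s + 9) is a factor; dividing leaves 5·s**2 + 53·s + 72.
The remaining quadratic factors as (5·s + 8)(s + 9).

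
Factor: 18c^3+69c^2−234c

Pull out the common factor 3c, then factor the remaining trinomial.

3c(6c−13)(c+6)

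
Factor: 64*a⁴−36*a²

Every term has a factor of 4*a². Then 16*a²−9 = (4*a)² − (3)².

4*a²*(4*a+3)*(4*a−3)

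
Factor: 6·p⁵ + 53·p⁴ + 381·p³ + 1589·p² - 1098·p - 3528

Among the possible rational roots, p = -4/3 is a root, giving the factor (3·p + 4) and quotient 2·p⁴ + 15·p³ + 107·p² + 387·p - 882.
Then p = 3/2 is a root, giving the factor (2·p - 3) and quotient p³ + 9·p² + 67·p + 294.
Next, p = -6 is a root, so (p + 6) is a factor; dividing leaves p² + 3·p + 49.
The quadratic p² + 3·p + 49 has discriminant -187 < 0 and is irreducible over ℤ.

(2·p - 3)·(3·p + 4)·(p + 6)·(p² + 3·p + 49)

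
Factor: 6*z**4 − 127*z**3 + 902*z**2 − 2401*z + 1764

By the rational root theorem, z = 4 is a root, so (z − 4) divides it; the quotient is 6*z**3 − 103*z**2 + 490*z − 441.
Then z = 9 is a root, so (z − 9) divides it; the quotient is 6*z**2 − 49*z + 49.
The remaining quadratic factors as (z − 7)(6*z − 7).

(6*z − 7)*(z − 4)*(z − 7)*(z − 9)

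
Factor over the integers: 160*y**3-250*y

10*y*(4*y+5)*(4*y-5)

Every term has a factor of 10*y. Then 16*y**2-25 = (4*y)² − (5)².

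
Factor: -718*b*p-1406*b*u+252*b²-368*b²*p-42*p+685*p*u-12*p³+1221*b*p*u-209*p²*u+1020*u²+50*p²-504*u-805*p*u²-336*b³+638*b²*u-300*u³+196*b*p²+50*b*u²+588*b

Group: 8*b*(-42*b²+17*b*p+106*b*u-42*b-p²-17*p*u+3*p-60*u²+36*u) + (12*p+5*u-14)*(-42*b²+17*b*p+106*b*u-42*b-p²-17*p*u+3*p-60*u²+36*u); both groups contain (-42*b²+17*b*p+106*b*u-42*b-p²-17*p*u+3*p-60*u²+36*u), so (8*b+12*p+5*u-14) is a factor with cofactor -42*b²+17*b*p+106*b*u-42*b-p²-17*p*u+3*p-60*u²+36*u.
The cofactor groups again: -42*b²+17*b*p+106*b*u-42*b-p²-17*p*u+3*p-60*u²+36*u = -14*b*(3*b-p-5*u+3) + (p+12*u)*(3*b-p-5*u+3); both groups contain (3*b-p-5*u+3), giving -(14*b-p-12*u)*(3*b-p-5*u+3).

-(14*b-p-12*u)*(3*b-p-5*u+3)*(8*b+12*p+5*u-14)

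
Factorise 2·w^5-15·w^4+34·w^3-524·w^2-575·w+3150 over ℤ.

(2·w+5)·(w-2)·(w-9)·(w^2+w+35)

Testing divisors of the constant over divisors of the leading coefficient, w = 2 is a root, so (w-2) is a factor; dividing leaves 2·w^4-11·w^3+12·w^2-500·w-1575.
Then w = -5/2 is a root, so (2·w+5) is a factor; dividing leaves w^3-8·w^2+26·w-315.
Next, w = 9 is a root, so (w-9) divides it; the quotient is w^2+w+35.
The quadratic w^2+w+35 has discriminant -139 < 0 and is irreducible over ℤ.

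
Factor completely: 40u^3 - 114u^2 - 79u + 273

(2u + 3)(4u - 7)(5u - 13)

Testing divisors of the constant over divisors of the leading coefficient, u = -3/2 is a root, so (2u + 3) divides it; the quotient is 20u^2 - 87u + 91.
The remaining quadratic factors as (5u - 13)(4u - 7).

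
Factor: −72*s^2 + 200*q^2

8*(5*q + 3*s)*(5*q − 3*s)

Every term has a factor of 8. Then 25*q^2 − 9*s^2 = (5*q)² − (3*s)².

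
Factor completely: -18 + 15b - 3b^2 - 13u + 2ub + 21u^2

Group: 7u(3u - b + 2) + (3b - 9)(3u - b + 2); both groups contain (3u - b + 2).

(3u - b + 2)(7u + 3b - 9)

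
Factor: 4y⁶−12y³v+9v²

Recognize a perfect-square trinomial with the parts 2y³ and 3v.

(2y³−3v)²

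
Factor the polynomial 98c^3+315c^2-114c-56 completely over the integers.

(2c+7)(7c+2)(7c-4)

By the rational root theorem, c = 4/7 is a root, giving the factor (7c-4) and quotient 14c^2+53c+14.
The remaining quadratic factors as (2c+7)(7c+2).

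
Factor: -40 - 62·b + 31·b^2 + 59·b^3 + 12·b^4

(3·b + 2)·(4·b + 5)·(b + 4)·(b - 1)

Testing divisors of the constant over divisors of the leading coefficient, b = -4 is a root, giving the factor (b + 4) and quotient 12·b^3 + 11·b^2 - 13·b - 10.
Continuing, b = -5/4 is a root, so (4·b + 5) is a factor; dividing leaves 3·b^2 - b - 2.
The remaining quadratic factors as (3·b + 2)(b - 1).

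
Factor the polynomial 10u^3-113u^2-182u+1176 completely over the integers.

(2u+7)(5u-14)(u-12)

Trying the rational-root candidates, u = 12 is a root, so (u-12) divides it; the quotient is 10u^2+7u-98.
The remaining quadratic factors as (2u+7)(5u-14).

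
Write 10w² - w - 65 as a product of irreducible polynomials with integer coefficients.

(2w + 5)(5w - 13)

Need a pair with product 10·(-65) = -650 and sum -1: that's -26 and 25.
Split the middle term: 10w² - 26w + 25w - 65 = 2w(5w - 13) + 5(5w - 13).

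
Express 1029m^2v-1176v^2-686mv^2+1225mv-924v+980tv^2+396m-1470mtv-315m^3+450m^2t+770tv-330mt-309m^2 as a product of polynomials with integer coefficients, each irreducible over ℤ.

-(15m-14v-11)(3m-7v)(7m-10t+12)

Group: 15m(-21m^2+30mt+49mv-36m-70tv+84v) + (-14v-11)(-21m^2+30mt+49mv-36m-70tv+84v); both groups contain (-21m^2+30mt+49mv-36m-70tv+84v), so (15m-14v-11) is a factor with cofactor -21m^2+30mt+49mv-36m-70tv+84v.
The cofactor groups again: -21m^2+30mt+49mv-36m-70tv+84v = -7m(3m-7v) + (10t-12)(3m-7v); both groups contain (3m-7v), giving -(7m-10t+12)(3m-7v).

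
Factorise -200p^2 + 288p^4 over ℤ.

8p^2(6p + 5)(6p - 5)

Every term has a factor of 8p^2. Then 36p^2 - 25 = (6p)² − (5)².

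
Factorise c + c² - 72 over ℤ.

(c + 9)·(c - 8)

Two integers with product -72 and sum 1 are 9 and -8.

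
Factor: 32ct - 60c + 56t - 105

Group as (32ct - 60c) + (56t - 105) = 4c(8t - 15) + 7(8t - 15).
Both groups share the factor (8t - 15).

(4c + 7)(8t - 15)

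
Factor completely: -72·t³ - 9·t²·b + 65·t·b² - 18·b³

Group: 3·t·(-24·t² - 11·t·b + 18·b²) - b·(-24·t² - 11·t·b + 18·b²); both groups contain (-24·t² - 11·t·b + 18·b²), so (3·t - b) is a factor with cofactor -24·t² - 11·t·b + 18·b².
The cofactor groups again: -24·t² - 11·t·b + 18·b² = -8·t·(3·t - 2·b) - 9·b·(3·t - 2·b); both groups contain (3·t - 2·b), giving -(8·t + 9·b)·(3·t - 2·b).

-(3·t - 2·b)·(3·t - b)·(8·t + 9·b)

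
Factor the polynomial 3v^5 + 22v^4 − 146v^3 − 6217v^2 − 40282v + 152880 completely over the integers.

Among the possible rational roots, v = 13 is a root, so (v − 13) is a factor; dividing leaves 3v^4 + 61v^3 + 647v^2 + 2194v − 11760.
Next, v = −10 is a root, so (v + 10) is a factor; dividing leaves 3v^3 + 31v^2 + 337v − 1176.
Next, v = 8/3 is a root, so (3v − 8) is a factor; dividing leaves v^2 + 13v + 147.
The quadratic v^2 + 13v + 147 has discriminant −419 < 0 and is irreducible over ℤ.

(3v − 8)(v + 10)(v − 13)(v^2 + 13v + 147)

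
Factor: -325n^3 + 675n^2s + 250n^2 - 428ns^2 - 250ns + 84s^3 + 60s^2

-(13n - 14s - 10)(5n - 2s)(5n - 3s)

Group: 5n(-65n^2 + 109ns + 50n - 42s^2 - 30s) - 2s(-65n^2 + 109ns + 50n - 42s^2 - 30s); both groups contain (-65n^2 + 109ns + 50n - 42s^2 - 30s), so (5n - 2s) is a factor with cofactor -65n^2 + 109ns + 50n - 42s^2 - 30s.
The cofactor groups again: -65n^2 + 109ns + 50n - 42s^2 - 30s = -13n(5n - 3s) + (14s + 10)(5n - 3s); both groups contain (5n - 3s), giving -(13n - 14s - 10)(5n - 3s).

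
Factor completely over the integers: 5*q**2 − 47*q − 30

Need a pair with product 5·(−30) = −150 and sum −47: that's −50 and 3.
Split the middle term: 5*q**2 − 50*q + 3*q − 30 = 5*q*(q − 10) + 3*(q − 10).

(5*q + 3)*(q − 10)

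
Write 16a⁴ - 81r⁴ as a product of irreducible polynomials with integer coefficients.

(2a + 3r)(2a - 3r)(4a² + 9r²)

Difference of squares twice: with A = 2a and B = 3r, A⁴ − B⁴ = (A² − B²)(A² + B²), and A² − B² factors again.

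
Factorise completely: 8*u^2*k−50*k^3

Factor out 2*k, leaving 4*u^2−25*k^2, which is a difference of two squares.

2*k*(2*u−5*k)*(2*u+5*k)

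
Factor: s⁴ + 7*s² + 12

Substitute u = s² to get a quadratic in u, then factor.
s² + 3 is irreducible over ℤ (always positive, so no real roots).
s² + 4 is irreducible over ℤ (sum of squares).

(s² + 3)*(s² + 4)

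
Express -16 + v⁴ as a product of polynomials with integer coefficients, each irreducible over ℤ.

(v + 2)(v - 2)(v² + 4)

(v)⁴ − (2)⁴ = ((v)² − (2)²)((v)² + (2)²); the first factor splits again, the second (v² + 4) is irreducible.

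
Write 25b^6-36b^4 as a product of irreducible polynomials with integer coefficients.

Pull out the common factor b^4, leaving 25b^2-36.
Recognize a difference of squares with the parts 5b and 6.

b^4(5b+6)(5b-6)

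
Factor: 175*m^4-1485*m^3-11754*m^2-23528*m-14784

(5*m+11)*(5*m+8)*(7*m+12)*(m-14)

Testing divisors of the constant over divisors of the leading coefficient, m = -8/5 is a root, giving the factor (5*m+8) and quotient 35*m^3-353*m^2-1786*m-1848.
Continuing, m = -11/5 is a root, giving the factor (5*m+11) and quotient 7*m^2-86*m-168.
The remaining quadratic factors as (m-14)(7*m+12).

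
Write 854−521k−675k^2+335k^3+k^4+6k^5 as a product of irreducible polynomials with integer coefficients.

Testing divisors of the constant over divisors of the leading coefficient, k = 1 is a root, giving the factor (k−1) and quotient 6k^4+7k^3+342k^2−333k−854.
Next, k = −7/6 is a root, so (6k+7) is a factor; dividing leaves k^3+57k−122.
Next, k = 2 is a root, so (k−2) is a factor; dividing leaves k^2+2k+61.
The quadratic k^2+2k+61 has discriminant −240 < 0 and is irreducible over ℤ.

(6k+7)(k−1)(k−2)(k^2+2k+61)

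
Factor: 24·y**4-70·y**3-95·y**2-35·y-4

(2·y+1)·(3·y+1)·(4·y+1)·(y-4)

Trying the rational-root candidates, y = -1/2 is a root, giving the factor (2·y+1) and quotient 12·y**3-41·y**2-27·y-4.
Continuing, y = -1/4 is a root, giving the factor (4·y+1) and quotient 3·y**2-11·y-4.
The remaining quadratic factors as (3·y+1)(y-4).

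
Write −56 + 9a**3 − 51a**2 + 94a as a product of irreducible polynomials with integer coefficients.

(3a − 4)(3a − 7)(a − 2)

By the rational root theorem, a = 2 is a root, so (a − 2) divides it; the quotient is 9a**2 − 33a + 28.
The remaining quadratic factors as (3a − 4)(3a − 7).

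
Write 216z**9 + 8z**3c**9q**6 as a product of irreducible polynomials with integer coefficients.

Pull out the common factor 8z**3, leaving 27z**6 + c**9q**6.
Recognize a sum of cubes with the parts c**3q**2 and 3z**2.

8z**3(3z**2 + c**3q**2)(9z**4 - 3z**2c**3q**2 + c**6q**4)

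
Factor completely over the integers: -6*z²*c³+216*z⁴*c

6*c*z²*(6*z-c)*(6*z+c)

Pull out the common factor 6*z²*c; 36*z²-c² is a difference of squares.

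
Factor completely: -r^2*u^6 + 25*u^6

-u^6*(r + 5)*(r - 5)

Pull out the common factor u^6, leaving -r^2 + 25.
Recognize a difference of squares with the parts 5 and r.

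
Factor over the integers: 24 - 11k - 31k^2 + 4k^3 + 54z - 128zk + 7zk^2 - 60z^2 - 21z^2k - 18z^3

Group: 2z(-9z^2 - 15zk + 6z - 4k^2 - k + 3) + (-k + 8)(-9z^2 - 15zk + 6z - 4k^2 - k + 3); both groups contain (-9z^2 - 15zk + 6z - 4k^2 - k + 3), so (2z - k + 8) is a factor with cofactor -9z^2 - 15zk + 6z - 4k^2 - k + 3.
The cofactor groups again: -9z^2 - 15zk + 6z - 4k^2 - k + 3 = -3z(3z + k + 1) + (-4k + 3)(3z + k + 1); both groups contain (3z + k + 1), giving -(3z + 4k - 3)(3z + k + 1).

-(2z - k + 8)(3z + 4k - 3)(3z + k + 1)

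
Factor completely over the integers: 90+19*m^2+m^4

Substitute u = m^2 to get a quadratic in u, then factor.
m^2+9 is irreducible over ℤ (sum of squares).
m^2+10 is irreducible over ℤ (always positive, so no real roots).

(m^2+10)*(m^2+9)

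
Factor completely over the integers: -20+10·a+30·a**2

Pull out the common factor 10, then factor the remaining trinomial.

10·(3·a-2)·(a+1)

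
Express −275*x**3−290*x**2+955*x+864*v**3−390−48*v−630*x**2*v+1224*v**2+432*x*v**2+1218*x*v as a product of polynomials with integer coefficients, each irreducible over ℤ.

Group: 11*x*(−25*x**2−30*x*v−40*x+72*v**2+138*v+65) + (12*v−6)*(−25*x**2−30*x*v−40*x+72*v**2+138*v+65); both groups contain (−25*x**2−30*x*v−40*x+72*v**2+138*v+65), so (11*x+12*v−6) is a factor with cofactor −25*x**2−30*x*v−40*x+72*v**2+138*v+65.
The cofactor groups again: −25*x**2−30*x*v−40*x+72*v**2+138*v+65 = −5*x*(5*x+12*v+13) + (6*v+5)*(5*x+12*v+13); both groups contain (5*x+12*v+13), giving −(5*x−6*v−5)*(5*x+12*v+13).

−(5*x−6*v−5)*(11*x+12*v−6)*(5*x+12*v+13)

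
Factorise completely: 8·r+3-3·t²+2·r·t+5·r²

Group: r·(5·r-3·t+3) + (t+1)·(5·r-3·t+3); both groups contain (5·r-3·t+3).

(5·r-3·t+3)·(r+t+1)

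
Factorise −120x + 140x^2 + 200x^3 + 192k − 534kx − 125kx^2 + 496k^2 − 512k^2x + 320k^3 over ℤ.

(5k − 8x + 4)(8k + 5x + 6)(8k − 5x)

Group: 8k(40k^2 − 39kx + 62k − 40x^2 − 28x + 24) − 5x(40k^2 − 39kx + 62k − 40x^2 − 28x + 24); both groups contain (40k^2 − 39kx + 62k − 40x^2 − 28x + 24), so (8k − 5x) is a factor with cofactor 40k^2 − 39kx + 62k − 40x^2 − 28x + 24.
The cofactor groups again: 40k^2 − 39kx + 62k − 40x^2 − 28x + 24 = 8k(5k − 8x + 4) + (5x + 6)(5k − 8x + 4); both groups contain (5k − 8x + 4), giving (8k + 5x + 6)(5k − 8x + 4).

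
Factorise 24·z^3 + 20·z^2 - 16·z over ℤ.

Pull out the common factor 4·z, then factor the remaining trinomial.

4·z·(2·z - 1)·(3·z + 4)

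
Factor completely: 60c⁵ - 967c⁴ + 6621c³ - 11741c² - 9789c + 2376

(3c - 11)(4c + 3)(5c - 1)(c² - 13c + 72)

Testing divisors of the constant over divisors of the leading coefficient, c = 11/3 is a root, giving the factor (3c - 11) and quotient 20c⁴ - 249c³ + 1294c² + 831c - 216.
Then c = -3/4 is a root, so (4c + 3) divides it; the quotient is 5c³ - 66c² + 373c - 72.
Then c = 1/5 is a root, so (5c - 1) is a factor; dividing leaves c² - 13c + 72.
The quadratic c² - 13c + 72 has discriminant -119 < 0 and is irreducible over ℤ.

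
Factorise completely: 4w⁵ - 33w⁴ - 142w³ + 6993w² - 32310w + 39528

Among the possible rational roots, w = -12 is a root, so (w + 12) divides it; the quotient is 4w⁴ - 81w³ + 830w² - 2967w + 3294.
Then w = 3 is a root, giving the factor (w - 3) and quotient 4w³ - 69w² + 623w - 1098.
Continuing, w = 9/4 is a root, giving the factor (4w - 9) and quotient w² - 15w + 122.
The quadratic w² - 15w + 122 has discriminant -263 < 0 and is irreducible over ℤ.

(4w - 9)(w + 12)(w - 3)(w² - 15w + 122)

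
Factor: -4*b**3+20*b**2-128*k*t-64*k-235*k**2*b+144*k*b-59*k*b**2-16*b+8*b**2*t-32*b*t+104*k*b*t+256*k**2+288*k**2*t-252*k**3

-(7*k+4*b-8*t-4)*(4*k+b)*(9*k+b-4)

Group: 7*k*(-36*k**2-13*k*b+16*k-b**2+4*b) + (4*b-8*t-4)*(-36*k**2-13*k*b+16*k-b**2+4*b); both groups contain (-36*k**2-13*k*b+16*k-b**2+4*b), so (7*k+4*b-8*t-4) is a factor with cofactor -36*k**2-13*k*b+16*k-b**2+4*b.
The cofactor groups again: -36*k**2-13*k*b+16*k-b**2+4*b = -9*k*(4*k+b) + (-b+4)*(4*k+b); both groups contain (4*k+b), giving -(9*k+b-4)*(4*k+b).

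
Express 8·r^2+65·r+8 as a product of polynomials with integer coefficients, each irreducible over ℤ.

Need a pair with product 8·8 = 64 and sum 65: that's 64 and 1.
Split the middle term: 8·r^2+64·r + r+8 = 8·r·(r+8) + (r+8).

(8·r+1)·(r+8)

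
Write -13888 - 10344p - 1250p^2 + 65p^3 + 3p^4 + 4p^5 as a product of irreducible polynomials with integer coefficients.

Testing divisors of the constant over divisors of the leading coefficient, p = -7/4 is a root, so (4p + 7) divides it; the quotient is p^4 - p^3 + 18p^2 - 344p - 1984.
Then p = 8 is a root, so (p - 8) is a factor; dividing leaves p^3 + 7p^2 + 74p + 248.
Next, p = -4 is a root, so (p + 4) is a factor; dividing leaves p^2 + 3p + 62.
The quadratic p^2 + 3p + 62 has discriminant -239 < 0 and is irreducible over ℤ.

(4p + 7)(p + 4)(p - 8)(p^2 + 3p + 62)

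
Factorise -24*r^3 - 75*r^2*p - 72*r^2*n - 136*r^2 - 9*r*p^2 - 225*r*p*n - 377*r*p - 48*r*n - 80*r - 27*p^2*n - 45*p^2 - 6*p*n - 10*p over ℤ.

-(r + 3*n + 5)*(3*r + 9*p + 2)*(8*r + p)

Group: 3*r*(-8*r^2 - r*p - 24*r*n - 40*r - 3*p*n - 5*p) + (9*p + 2)*(-8*r^2 - r*p - 24*r*n - 40*r - 3*p*n - 5*p); both groups contain (-8*r^2 - r*p - 24*r*n - 40*r - 3*p*n - 5*p), so (3*r + 9*p + 2) is a factor with cofactor -8*r^2 - r*p - 24*r*n - 40*r - 3*p*n - 5*p.
The cofactor groups again: -8*r^2 - r*p - 24*r*n - 40*r - 3*p*n - 5*p = -r*(8*r + p) + (-3*n - 5)*(8*r + p); both groups contain (8*r + p), giving -(r + 3*n + 5)*(8*r + p).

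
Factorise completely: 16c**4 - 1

(2c + 1)(2c - 1)(4c**2 + 1)

Difference of squares twice: with A = 2c and B = 1, A⁴ − B⁴ = (A² − B²)(A² + B²), and A² − B² factors again.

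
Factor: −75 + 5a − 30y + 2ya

(2y + 5)(a − 15)

Group as (2ya − 30y) + (5a − 75) = 2y(a − 15) + 5(a − 15).
Both groups share the factor (a − 15).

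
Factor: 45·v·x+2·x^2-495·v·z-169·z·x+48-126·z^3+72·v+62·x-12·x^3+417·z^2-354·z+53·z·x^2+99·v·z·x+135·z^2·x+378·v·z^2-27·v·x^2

Group: 9·v·(42·z^2+11·z·x-55·z-3·x^2+5·x+8) + (-3·z+4·x+6)·(42·z^2+11·z·x-55·z-3·x^2+5·x+8); both groups contain (42·z^2+11·z·x-55·z-3·x^2+5·x+8), so (9·v-3·z+4·x+6) is a factor with cofactor 42·z^2+11·z·x-55·z-3·x^2+5·x+8.
The cofactor groups again: 42·z^2+11·z·x-55·z-3·x^2+5·x+8 = 7·z·(6·z-x-1) + (3·x-8)·(6·z-x-1); both groups contain (6·z-x-1), giving (7·z+3·x-8)·(6·z-x-1).

(6·z-x-1)·(7·z+3·x-8)·(9·v-3·z+4·x+6)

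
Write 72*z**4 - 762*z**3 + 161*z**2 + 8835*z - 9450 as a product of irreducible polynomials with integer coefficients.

Testing divisors of the constant over divisors of the leading coefficient, z = 9 is a root, giving the factor (z - 9) and quotient 72*z**3 - 114*z**2 - 865*z + 1050.
Next, z = 7/6 is a root, giving the factor (6*z - 7) and quotient 12*z**2 - 5*z - 150.
The remaining quadratic factors as (3*z + 10)(4*z - 15).

(3*z + 10)*(4*z - 15)*(6*z - 7)*(z - 9)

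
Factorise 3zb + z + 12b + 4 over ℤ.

(3b + 1)(z + 4)

Group as (3zb + z) + (12b + 4) = z(3b + 1) + 4(3b + 1).
Both groups share the factor (3b + 1).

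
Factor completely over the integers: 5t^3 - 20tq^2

Pull out the common factor 5t; t^2 - 4q^2 is a difference of squares.

5t(t - 2q)(t + 2q)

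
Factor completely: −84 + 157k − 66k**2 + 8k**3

(2k − 7)(4k − 3)(k − 4)

Among the possible rational roots, k = 3/4 is a root, so (4k − 3) is a factor; dividing leaves 2k**2 − 15k + 28.
The remaining quadratic factors as (k − 4)(2k − 7).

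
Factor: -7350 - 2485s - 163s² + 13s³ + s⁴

Among the possible rational roots, s = 14 is a root, giving the factor (s - 14) and quotient s³ + 27s² + 215s + 525.
Continuing, s = -7 is a root, giving the factor (s + 7) and quotient s² + 20s + 75.
The remaining quadratic factors as (s + 15)(s + 5).

(s + 15)(s + 5)(s + 7)(s - 14)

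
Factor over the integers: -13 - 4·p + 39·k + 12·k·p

Group as (12·k·p + 39·k) + (-4·p - 13) = 3·k·(4·p + 13) - (4·p + 13).
Both groups share the factor (4·p + 13).

(3·k - 1)·(4·p + 13)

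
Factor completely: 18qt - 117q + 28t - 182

(2t - 13)(9q + 14)

Group as (18qt - 117q) + (28t - 182) = 9q(2t - 13) + 14(2t - 13).
Both groups share the factor (2t - 13).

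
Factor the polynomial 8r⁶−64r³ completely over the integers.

8r³(r−2)(r²+2r+4)

Pull out the common factor 8r³, leaving r³−8.
Recognize a difference of cubes with the parts r and 2.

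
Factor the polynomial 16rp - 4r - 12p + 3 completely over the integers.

Group as (16rp - 4r) + (-12p + 3) = 4r(4p - 1) - 3(4p - 1).
Both groups share the factor (4p - 1).

(4p - 1)(4r - 3)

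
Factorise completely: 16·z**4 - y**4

(2·z)⁴ − (y)⁴ = ((2·z)² − (y)²)((2·z)² + (y)²); the first factor splits again, the second (4·z**2 + y**2) is irreducible.

(2·z - y)·(2·z + y)·(4·z**2 + y**2)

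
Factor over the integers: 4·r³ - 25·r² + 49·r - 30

Among the possible rational roots, r = 3 is a root, so (r - 3) is a factor; dividing leaves 4·r² - 13·r + 10.
The remaining quadratic factors as (r - 2)(4·r - 5).

(4·r - 5)·(r - 2)·(r - 3)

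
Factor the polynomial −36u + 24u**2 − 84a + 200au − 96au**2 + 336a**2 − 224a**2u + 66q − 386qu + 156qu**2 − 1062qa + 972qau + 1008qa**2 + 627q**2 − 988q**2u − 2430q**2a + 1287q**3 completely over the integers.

Group: 13q(99q**2 − 126qa − 76qu + 33q + 28au − 42a + 12u**2 − 18u) + (−8a + 2)(99q**2 − 126qa − 76qu + 33q + 28au − 42a + 12u**2 − 18u); both groups contain (99q**2 − 126qa − 76qu + 33q + 28au − 42a + 12u**2 − 18u), so (13q − 8a + 2) is a factor with cofactor 99q**2 − 126qa − 76qu + 33q + 28au − 42a + 12u**2 − 18u.
The cofactor groups again: 99q**2 − 126qa − 76qu + 33q + 28au − 42a + 12u**2 − 18u = 11q(9q − 2u + 3) + (−14a − 6u)(9q − 2u + 3); both groups contain (9q − 2u + 3), giving (11q − 14a − 6u)(9q − 2u + 3).

(11q − 14a − 6u)(13q − 8a + 2)(9q − 2u + 3)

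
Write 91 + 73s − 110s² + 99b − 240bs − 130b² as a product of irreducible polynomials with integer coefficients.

−(10b + 10s − 13)(13b + 11s + 7)

Group: −13b(10b + 10s − 13) + (−11s − 7)(10b + 10s − 13); both groups contain (10b + 10s − 13).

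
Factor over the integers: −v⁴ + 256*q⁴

(4*q + v)*(4*q − v)*(16*q² + v²)

Write as (16*q²)² − (v²)², then factor 16*q² − v² once more.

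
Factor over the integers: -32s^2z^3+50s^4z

Every term has a factor of 2s^2z. Then 25s^2-16z^2 = (5s)² − (4z)².

2s^2z(5s+4z)(5s-4z)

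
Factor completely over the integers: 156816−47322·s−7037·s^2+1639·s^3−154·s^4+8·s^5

Trying the rational-root candidates, s = 11/4 is a root, so (4·s−11) is a factor; dividing leaves 2·s^4−33·s^3+319·s^2−882·s−14256.
Next, s = 11 is a root, giving the factor (s−11) and quotient 2·s^3−11·s^2+198·s+1296.
Then s = −9/2 is a root, so (2·s+9) is a factor; dividing leaves s^2−10·s+144.
The quadratic s^2−10·s+144 has discriminant −476 < 0 and is irreducible over ℤ.

(2·s+9)·(4·s−11)·(s−11)·(s^2−10·s+144)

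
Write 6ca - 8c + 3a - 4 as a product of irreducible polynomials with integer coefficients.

Group as (6ca - 8c) + (3a - 4) = 2c(3a - 4) + (3a - 4).
Both groups share the factor (3a - 4).

(2c + 1)(3a - 4)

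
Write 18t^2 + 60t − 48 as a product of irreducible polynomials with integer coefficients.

6(3t − 2)(t + 4)

Pull out the common factor 6, then factor the remaining trinomial.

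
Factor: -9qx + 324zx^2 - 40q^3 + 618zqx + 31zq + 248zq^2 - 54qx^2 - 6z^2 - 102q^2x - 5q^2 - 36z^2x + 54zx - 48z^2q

-(z - 5q - 9x)(6z - q)(8q + 6x + 1)

Group: 8q(-6z^2 + 31zq + 54zx - 5q^2 - 9qx) + (6x + 1)(-6z^2 + 31zq + 54zx - 5q^2 - 9qx); both groups contain (-6z^2 + 31zq + 54zx - 5q^2 - 9qx), so (8q + 6x + 1) is a factor with cofactor -6z^2 + 31zq + 54zx - 5q^2 - 9qx.
The cofactor groups again: -6z^2 + 31zq + 54zx - 5q^2 - 9qx = -6z(z - 5q - 9x) + q(z - 5q - 9x); both groups contain (z - 5q - 9x), giving -(6z - q)(z - 5q - 9x).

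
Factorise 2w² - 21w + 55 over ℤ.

(2w - 11)(w - 5)

Need a pair with product 2·55 = 110 and sum -21: that's -11 and -10.
Split the middle term: 2w² - 11w - 10w + 55 = w(2w - 11) - 5(2w - 11).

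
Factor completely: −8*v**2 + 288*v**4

8*v**2*(6*v + 1)*(6*v − 1)

Every term has a factor of 8*v**2. Then 36*v**2 − 1 = (6*v)² − (1)².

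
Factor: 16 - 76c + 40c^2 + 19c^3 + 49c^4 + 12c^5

(3c - 2)(4c - 1)(c + 4)(c^2 + c + 2)

Testing divisors of the constant over divisors of the leading coefficient, c = -4 is a root, so (c + 4) is a factor; dividing leaves 12c^4 + c^3 + 15c^2 - 20c + 4.
Next, c = 1/4 is a root, so (4c - 1) divides it; the quotient is 3c^3 + c^2 + 4c - 4.
Next, c = 2/3 is a root, so (3c - 2) divides it; the quotient is c^2 + c + 2.
The quadratic c^2 + c + 2 has discriminant -7 < 0 and is irreducible over ℤ.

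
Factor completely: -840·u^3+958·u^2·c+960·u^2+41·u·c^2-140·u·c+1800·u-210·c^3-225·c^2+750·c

Group: 12·u·(-70·u^2+109·u·c+80·u-42·c^2-45·c+150) + 5·c·(-70·u^2+109·u·c+80·u-42·c^2-45·c+150); both groups contain (-70·u^2+109·u·c+80·u-42·c^2-45·c+150), so (12·u+5·c) is a factor with cofactor -70·u^2+109·u·c+80·u-42·c^2-45·c+150.
The cofactor groups again: -70·u^2+109·u·c+80·u-42·c^2-45·c+150 = -7·u·(10·u-7·c+10) + (6·c+15)·(10·u-7·c+10); both groups contain (10·u-7·c+10), giving -(7·u-6·c-15)·(10·u-7·c+10).

-(7·u-6·c-15)·(10·u-7·c+10)·(12·u+5·c)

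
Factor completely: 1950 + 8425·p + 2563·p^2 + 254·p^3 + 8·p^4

(2·p + 13)·(4·p + 1)·(p + 10)·(p + 15)

Testing divisors of the constant over divisors of the leading coefficient, p = -13/2 is a root, so (2·p + 13) divides it; the quotient is 4·p^3 + 101·p^2 + 625·p + 150.
Continuing, p = -15 is a root, so (p + 15) is a factor; dividing leaves 4·p^2 + 41·p + 10.
The remaining quadratic factors as (p + 10)(4·p + 1).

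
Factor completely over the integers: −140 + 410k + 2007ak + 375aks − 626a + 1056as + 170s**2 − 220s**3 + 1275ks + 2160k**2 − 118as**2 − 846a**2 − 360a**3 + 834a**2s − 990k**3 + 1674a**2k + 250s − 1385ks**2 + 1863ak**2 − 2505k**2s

Group: 15a(−24a**2 + 102ak + 38as − 34a + 165k**2 + 115ks + 25k + 20s**2 + 10s − 10) + (−6k − 11s + 14)(−24a**2 + 102ak + 38as − 34a + 165k**2 + 115ks + 25k + 20s**2 + 10s − 10); both groups contain (−24a**2 + 102ak + 38as − 34a + 165k**2 + 115ks + 25k + 20s**2 + 10s − 10), so (15a − 6k − 11s + 14) is a factor with cofactor −24a**2 + 102ak + 38as − 34a + 165k**2 + 115ks + 25k + 20s**2 + 10s − 10.
The cofactor groups again: −24a**2 + 102ak + 38as − 34a + 165k**2 + 115ks + 25k + 20s**2 + 10s − 10 = −2a(12a + 15k + 5s + 5) + (11k + 4s − 2)(12a + 15k + 5s + 5); both groups contain (12a + 15k + 5s + 5), giving −(2a − 11k − 4s + 2)(12a + 15k + 5s + 5).

−(12a + 15k + 5s + 5)(15a − 6k − 11s + 14)(2a − 11k − 4s + 2)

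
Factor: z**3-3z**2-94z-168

(z+2)(z+7)(z-12)

By the rational root theorem, z = -2 is a root, so (z+2) is a factor; dividing leaves z**2-5z-84.
The remaining quadratic factors as (z-12)(z+7).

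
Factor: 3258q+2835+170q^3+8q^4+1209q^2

(2q+15)(4q+7)(q+3)(q+9)

By the rational root theorem, q = -9 is a root, so (q+9) divides it; the quotient is 8q^3+98q^2+327q+315.
Then q = -15/2 is a root, so (2q+15) is a factor; dividing leaves 4q^2+19q+21.
The remaining quadratic factors as (4q+7)(q+3).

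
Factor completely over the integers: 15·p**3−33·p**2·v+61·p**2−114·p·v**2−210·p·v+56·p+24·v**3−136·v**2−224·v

(3·p+6·v+8)·(5·p−v+7)·(p−4·v)

Group: 3·p·(5·p**2−21·p·v+7·p+4·v**2−28·v) + (6·v+8)·(5·p**2−21·p·v+7·p+4·v**2−28·v); both groups contain (5·p**2−21·p·v+7·p+4·v**2−28·v), so (3·p+6·v+8) is a factor with cofactor 5·p**2−21·p·v+7·p+4·v**2−28·v.
The cofactor groups again: 5·p**2−21·p·v+7·p+4·v**2−28·v = p·(5·p−v+7) − 4·v·(5·p−v+7); both groups contain (5·p−v+7), giving (p−4·v)·(5·p−v+7).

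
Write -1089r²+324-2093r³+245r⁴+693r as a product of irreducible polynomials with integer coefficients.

Testing divisors of the constant over divisors of the leading coefficient, r = -3/7 is a root, so (7r+3) divides it; the quotient is 35r³-314r²-21r+108.
Next, r = 9 is a root, so (r-9) divides it; the quotient is 35r²+r-12.
The remaining quadratic factors as (7r-4)(5r+3).

(5r+3)(7r+3)(7r-4)(r-9)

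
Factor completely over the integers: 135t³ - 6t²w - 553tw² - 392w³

Group: 3t(45t² + 103tw + 56w²) - 7w(45t² + 103tw + 56w²); both groups contain (45t² + 103tw + 56w²), so (3t - 7w) is a factor with cofactor 45t² + 103tw + 56w².
The cofactor groups again: 45t² + 103tw + 56w² = 9t(5t + 7w) + 8w(5t + 7w); both groups contain (5t + 7w), giving (9t + 8w)(5t + 7w).

(3t - 7w)(5t + 7w)(9t + 8w)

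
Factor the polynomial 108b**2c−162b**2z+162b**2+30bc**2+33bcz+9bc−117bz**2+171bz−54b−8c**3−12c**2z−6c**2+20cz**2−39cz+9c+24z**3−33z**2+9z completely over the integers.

(2c−3z+3)(6b−c−z)(9b+4c+8z−3)

Group: 9b(12bc−18bz+18b−2c**2+cz−3c+3z**2−3z) + (4c+8z−3)(12bc−18bz+18b−2c**2+cz−3c+3z**2−3z); both groups contain (12bc−18bz+18b−2c**2+cz−3c+3z**2−3z), so (9b+4c+8z−3) is a factor with cofactor 12bc−18bz+18b−2c**2+cz−3c+3z**2−3z.
The cofactor groups again: 12bc−18bz+18b−2c**2+cz−3c+3z**2−3z = 2c(6b−c−z) + (−3z+3)(6b−c−z); both groups contain (6b−c−z), giving (2c−3z+3)(6b−c−z).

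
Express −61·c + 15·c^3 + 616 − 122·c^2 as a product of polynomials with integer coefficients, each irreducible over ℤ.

(3·c − 7)·(5·c + 11)·(c − 8)

Among the possible rational roots, c = 7/3 is a root, so (3·c − 7) divides it; the quotient is 5·c^2 − 29·c − 88.
The remaining quadratic factors as (c − 8)(5·c + 11).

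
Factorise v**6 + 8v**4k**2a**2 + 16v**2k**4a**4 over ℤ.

v**2(v**2 + 4k**2a**2)**2

Every term has a factor of v**2; factoring it out leaves v**4 + 8v**2k**2a**2 + 16k**4a**4.
Recognize a perfect-square trinomial with the parts v**2 and 4k**2a**2.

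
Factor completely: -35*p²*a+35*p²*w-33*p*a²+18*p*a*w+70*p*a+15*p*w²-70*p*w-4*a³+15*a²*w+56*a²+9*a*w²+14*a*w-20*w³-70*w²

-(5*p+4*a+5*w)*(7*p+a-4*w-14)*(a-w)

Group: a*(-35*p²-33*p*a-15*p*w+70*p-4*a²+11*a*w+56*a+20*w²+70*w) - w*(-35*p²-33*p*a-15*p*w+70*p-4*a²+11*a*w+56*a+20*w²+70*w); both groups contain (-35*p²-33*p*a-15*p*w+70*p-4*a²+11*a*w+56*a+20*w²+70*w), so (a-w) is a factor with cofactor -35*p²-33*p*a-15*p*w+70*p-4*a²+11*a*w+56*a+20*w²+70*w.
The cofactor groups again: -35*p²-33*p*a-15*p*w+70*p-4*a²+11*a*w+56*a+20*w²+70*w = -7*p*(5*p+4*a+5*w) + (-a+4*w+14)*(5*p+4*a+5*w); both groups contain (5*p+4*a+5*w), giving -(7*p+a-4*w-14)*(5*p+4*a+5*w).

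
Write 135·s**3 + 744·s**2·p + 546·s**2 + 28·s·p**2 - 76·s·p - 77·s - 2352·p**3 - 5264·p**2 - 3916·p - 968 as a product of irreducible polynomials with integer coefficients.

Group: 9·s·(15·s**2 + 106·s·p + 79·s + 168·p**2 + 244·p + 88) + (-14·p - 11)·(15·s**2 + 106·s·p + 79·s + 168·p**2 + 244·p + 88); both groups contain (15·s**2 + 106·s·p + 79·s + 168·p**2 + 244·p + 88), so (9·s - 14·p - 11) is a factor with cofactor 15·s**2 + 106·s·p + 79·s + 168·p**2 + 244·p + 88.
The cofactor groups again: 15·s**2 + 106·s·p + 79·s + 168·p**2 + 244·p + 88 = 3·s·(5·s + 12·p + 8) + (14·p + 11)·(5·s + 12·p + 8); both groups contain (5·s + 12·p + 8), giving (3·s + 14·p + 11)·(5·s + 12·p + 8).

(9·s - 14·p - 11)·(5·s + 12·p + 8)·(3·s + 14·p + 11)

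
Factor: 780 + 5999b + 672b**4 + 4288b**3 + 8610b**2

By the rational root theorem, b = −5/4 is a root, so (4b + 5) is a factor; dividing leaves 168b**3 + 862b**2 + 1075b + 156.
Next, b = −12/7 is a root, giving the factor (7b + 12) and quotient 24b**2 + 82b + 13.
The remaining quadratic factors as (6b + 1)(4b + 13).

(4b + 13)(4b + 5)(6b + 1)(7b + 12)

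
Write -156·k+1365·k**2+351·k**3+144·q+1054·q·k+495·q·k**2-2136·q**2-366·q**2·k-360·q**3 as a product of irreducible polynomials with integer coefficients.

Group: 15·q·(-24·q**2-10·q·k-144·q+39·k**2+156·k) + (9·k-1)·(-24·q**2-10·q·k-144·q+39·k**2+156·k); both groups contain (-24·q**2-10·q·k-144·q+39·k**2+156·k), so (15·q+9·k-1) is a factor with cofactor -24·q**2-10·q·k-144·q+39·k**2+156·k.
The cofactor groups again: -24·q**2-10·q·k-144·q+39·k**2+156·k = -12·q·(2·q+3·k+12) + 13·k·(2·q+3·k+12); both groups contain (2·q+3·k+12), giving -(12·q-13·k)·(2·q+3·k+12).

-(12·q-13·k)·(2·q+3·k+12)·(15·q+9·k-1)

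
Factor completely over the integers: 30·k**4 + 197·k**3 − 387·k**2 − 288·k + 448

(5·k − 8)·(6·k + 7)·(k + 8)·(k − 1)

By the rational root theorem, k = 1 is a root, giving the factor (k − 1) and quotient 30·k**3 + 227·k**2 − 160·k − 448.
Continuing, k = 8/5 is a root, giving the factor (5·k − 8) and quotient 6·k**2 + 55·k + 56.
The remaining quadratic factors as (6·k + 7)(k + 8).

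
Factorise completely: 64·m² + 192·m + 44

Pull out the common factor 4, then factor the remaining trinomial.

4·(4·m + 1)·(4·m + 11)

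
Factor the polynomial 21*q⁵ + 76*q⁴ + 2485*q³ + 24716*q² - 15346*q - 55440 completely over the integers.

Among the possible rational roots, q = -8 is a root, so (q + 8) is a factor; dividing leaves 21*q⁴ - 92*q³ + 3221*q² - 1052*q - 6930.
Then q = 5/3 is a root, giving the factor (3*q - 5) and quotient 7*q³ - 19*q² + 1042*q + 1386.
Next, q = -9/7 is a root, giving the factor (7*q + 9) and quotient q² - 4*q + 154.
The quadratic q² - 4*q + 154 has discriminant -600 < 0 and is irreducible over ℤ.

(3*q - 5)*(7*q + 9)*(q + 8)*(q² - 4*q + 154)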